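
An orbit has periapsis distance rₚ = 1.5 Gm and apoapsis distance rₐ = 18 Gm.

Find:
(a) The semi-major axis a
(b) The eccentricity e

Convert to SI: rₚ = 1.5 Gm = 1.5e+09 m; rₐ = 18 Gm = 1.8e+10 m.
(a) a = (rₚ + rₐ) / 2 = (1.5e+09 + 1.8e+10) / 2 ≈ 9.75e+09 m = 9.75 Gm.
(b) e = (rₐ − rₚ) / (rₐ + rₚ) = (1.8e+10 − 1.5e+09) / (1.8e+10 + 1.5e+09) ≈ 0.8462.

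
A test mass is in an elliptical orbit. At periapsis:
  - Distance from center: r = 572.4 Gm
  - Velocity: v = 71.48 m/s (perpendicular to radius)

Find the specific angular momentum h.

Convert to SI: r = 572.4 Gm = 5.724e+11 m.
With v perpendicular to r, h = r · v.
h = 5.724e+11 · 71.48 m²/s ≈ 4.092e+13 m²/s.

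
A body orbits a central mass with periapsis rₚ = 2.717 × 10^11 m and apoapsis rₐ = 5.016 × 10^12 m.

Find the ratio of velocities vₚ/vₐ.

Conservation of angular momentum gives rₚvₚ = rₐvₐ, so vₚ/vₐ = rₐ/rₚ.
vₚ/vₐ = 5.016e+12 / 2.717e+11 ≈ 18.46.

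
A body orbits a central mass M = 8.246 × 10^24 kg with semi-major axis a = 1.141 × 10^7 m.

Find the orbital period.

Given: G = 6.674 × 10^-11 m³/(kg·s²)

GM = G · M = 6.674e-11 · 8.246e+24 = 5.50338e+14 m³/s².
Kepler's third law: T = 2π √(a³ / GM).
Substituting a = 1.141e+07 m and GM = 5.50338e+14 m³/s²:
T = 2π √((1.141e+07)³ / 5.50338e+14) s
T ≈ 1.032e+04 s = 2.867 hours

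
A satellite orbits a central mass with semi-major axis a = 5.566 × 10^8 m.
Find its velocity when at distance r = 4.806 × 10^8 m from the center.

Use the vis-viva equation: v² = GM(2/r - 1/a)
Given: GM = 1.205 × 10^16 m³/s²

Vis-viva: v = √(GM · (2/r − 1/a)).
2/r − 1/a = 2/4.806e+08 − 1/5.566e+08 = 2.36484e-09 m⁻¹.
v = √(1.205e+16 · 2.36484e-09) m/s ≈ 5338 m/s = 5.338 km/s.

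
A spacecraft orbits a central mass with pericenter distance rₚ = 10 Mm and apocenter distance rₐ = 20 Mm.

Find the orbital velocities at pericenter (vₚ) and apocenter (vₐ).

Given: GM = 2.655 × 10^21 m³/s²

Convert to SI: rₚ = 10 Mm = 1e+07 m; rₐ = 20 Mm = 2e+07 m.
Use the vis-viva equation v² = GM(2/r − 1/a) with a = (rₚ + rₐ)/2 = (1e+07 + 2e+07)/2 = 1.5e+07 m.
vₚ = √(GM · (2/rₚ − 1/a)) = √(2.655e+21 · (2/1e+07 − 1/1.5e+07)) m/s ≈ 1.881e+07 m/s = 1.881e+04 km/s.
vₐ = √(GM · (2/rₐ − 1/a)) = √(2.655e+21 · (2/2e+07 − 1/1.5e+07)) m/s ≈ 9.407e+06 m/s = 9407 km/s.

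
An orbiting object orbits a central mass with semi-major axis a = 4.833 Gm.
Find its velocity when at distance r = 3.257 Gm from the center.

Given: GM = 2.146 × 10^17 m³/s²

Convert to SI: a = 4.833 Gm = 4.833e+09 m; r = 3.257 Gm = 3.257e+09 m.
Vis-viva: v = √(GM · (2/r − 1/a)).
2/r − 1/a = 2/3.257e+09 − 1/4.833e+09 = 4.07151e-10 m⁻¹.
v = √(2.146e+17 · 4.07151e-10) m/s ≈ 9347 m/s = 9.347 km/s.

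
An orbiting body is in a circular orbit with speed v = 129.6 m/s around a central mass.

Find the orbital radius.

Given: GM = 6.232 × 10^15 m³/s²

For a circular orbit, v² = GM / r, so r = GM / v².
r = 6.232e+15 / (129.6)² m ≈ 3.71e+11 m = 3.71 × 10^11 m.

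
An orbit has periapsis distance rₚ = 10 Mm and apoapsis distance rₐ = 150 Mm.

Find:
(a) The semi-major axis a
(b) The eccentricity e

Convert to SI: rₚ = 10 Mm = 1e+07 m; rₐ = 150 Mm = 1.5e+08 m.
(a) a = (rₚ + rₐ) / 2 = (1e+07 + 1.5e+08) / 2 ≈ 8e+07 m = 80 Mm.
(b) e = (rₐ − rₚ) / (rₐ + rₚ) = (1.5e+08 − 1e+07) / (1.5e+08 + 1e+07) ≈ 0.875.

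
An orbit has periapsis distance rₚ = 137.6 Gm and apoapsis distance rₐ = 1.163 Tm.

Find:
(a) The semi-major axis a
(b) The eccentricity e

Convert to SI: rₚ = 137.6 Gm = 1.376e+11 m; rₐ = 1.163 Tm = 1.163e+12 m.
(a) a = (rₚ + rₐ) / 2 = (1.376e+11 + 1.163e+12) / 2 ≈ 6.503e+11 m = 650.3 Gm.
(b) e = (rₐ − rₚ) / (rₐ + rₚ) = (1.163e+12 − 1.376e+11) / (1.163e+12 + 1.376e+11) ≈ 0.7884.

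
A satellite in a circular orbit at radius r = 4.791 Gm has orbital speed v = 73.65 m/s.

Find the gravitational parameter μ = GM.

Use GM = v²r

Convert to SI: r = 4.791 Gm = 4.791e+09 m.
For a circular orbit v² = GM/r, so GM = v² · r.
GM = (73.65)² · 4.791e+09 m³/s² ≈ 2.599e+13 m³/s² = 2.599 × 10^13 m³/s².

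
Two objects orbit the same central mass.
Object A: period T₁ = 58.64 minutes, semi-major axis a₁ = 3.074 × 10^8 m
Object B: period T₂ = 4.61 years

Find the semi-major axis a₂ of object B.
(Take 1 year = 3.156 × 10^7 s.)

Convert to SI: T₁ = 58.64 minutes = 3518.4 s; T₂ = 4.61 years = 1.45492e+08 s.
Kepler's third law: (T₁/T₂)² = (a₁/a₂)³ ⇒ a₂ = a₁ · (T₂/T₁)^(2/3).
T₂/T₁ = 1.45492e+08 / 3518.4 = 41351.6.
a₂ = 3.074e+08 · (41351.6)^(2/3) m ≈ 3.676e+11 m = 3.676 × 10^11 m.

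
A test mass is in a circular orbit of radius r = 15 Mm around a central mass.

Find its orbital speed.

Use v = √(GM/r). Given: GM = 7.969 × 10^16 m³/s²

Convert to SI: r = 15 Mm = 1.5e+07 m.
For a circular orbit, gravity supplies the centripetal force, so v = √(GM / r).
v = √(7.969e+16 / 1.5e+07) m/s ≈ 7.289e+04 m/s = 72.89 km/s.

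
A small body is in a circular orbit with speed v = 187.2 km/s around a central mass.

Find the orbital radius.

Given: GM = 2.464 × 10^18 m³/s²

Convert to SI: v = 187.2 km/s = 187200 m/s.
For a circular orbit, v² = GM / r, so r = GM / v².
r = 2.464e+18 / (187200)² m ≈ 7.031e+07 m = 7.031 × 10^7 m.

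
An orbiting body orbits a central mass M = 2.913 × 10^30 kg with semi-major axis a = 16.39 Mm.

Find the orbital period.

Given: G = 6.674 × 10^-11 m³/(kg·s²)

Convert to SI: a = 16.39 Mm = 1.639e+07 m.
GM = G · M = 6.674e-11 · 2.913e+30 = 1.94414e+20 m³/s².
Kepler's third law: T = 2π √(a³ / GM).
Substituting a = 1.639e+07 m and GM = 1.94414e+20 m³/s²:
T = 2π √((1.639e+07)³ / 1.94414e+20) s
T ≈ 29.9 s = 29.9 seconds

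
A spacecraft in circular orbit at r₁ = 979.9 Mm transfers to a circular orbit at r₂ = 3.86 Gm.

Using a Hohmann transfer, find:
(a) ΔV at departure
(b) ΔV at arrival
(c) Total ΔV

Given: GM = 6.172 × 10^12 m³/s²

Convert to SI: r₁ = 979.9 Mm = 9.799e+08 m; r₂ = 3.86 Gm = 3.86e+09 m.
Transfer semi-major axis: a_t = (r₁ + r₂)/2 = (9.799e+08 + 3.86e+09)/2 = 2.41995e+09 m.
Circular speeds: v₁ = √(GM/r₁) = 79.3637 m/s, v₂ = √(GM/r₂) = 39.987 m/s.
Transfer speeds (vis-viva v² = GM(2/r − 1/a_t)): v₁ᵗ = 100.233 m/s, v₂ᵗ = 25.4453 m/s.
(a) ΔV₁ = |v₁ᵗ − v₁| ≈ 20.87 m/s = 20.87 m/s.
(b) ΔV₂ = |v₂ − v₂ᵗ| ≈ 14.54 m/s = 14.54 m/s.
(c) ΔV_total = ΔV₁ + ΔV₂ ≈ 35.41 m/s = 35.41 m/s.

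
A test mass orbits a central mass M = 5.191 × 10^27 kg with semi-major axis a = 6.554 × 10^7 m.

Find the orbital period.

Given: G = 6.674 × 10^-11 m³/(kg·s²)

GM = G · M = 6.674e-11 · 5.191e+27 = 3.46447e+17 m³/s².
Kepler's third law: T = 2π √(a³ / GM).
Substituting a = 6.554e+07 m and GM = 3.46447e+17 m³/s²:
T = 2π √((6.554e+07)³ / 3.46447e+17) s
T ≈ 5664 s = 1.573 hours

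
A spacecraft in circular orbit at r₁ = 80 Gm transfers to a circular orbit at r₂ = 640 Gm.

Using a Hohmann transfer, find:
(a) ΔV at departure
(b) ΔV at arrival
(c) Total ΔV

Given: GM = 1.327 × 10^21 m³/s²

Convert to SI: r₁ = 80 Gm = 8e+10 m; r₂ = 640 Gm = 6.4e+11 m.
Transfer semi-major axis: a_t = (r₁ + r₂)/2 = (8e+10 + 6.4e+11)/2 = 3.6e+11 m.
Circular speeds: v₁ = √(GM/r₁) = 128792 m/s, v₂ = √(GM/r₂) = 45535 m/s.
Transfer speeds (vis-viva v² = GM(2/r − 1/a_t)): v₁ᵗ = 171723 m/s, v₂ᵗ = 21465.4 m/s.
(a) ΔV₁ = |v₁ᵗ − v₁| ≈ 4.293e+04 m/s = 42.93 km/s.
(b) ΔV₂ = |v₂ − v₂ᵗ| ≈ 2.407e+04 m/s = 24.07 km/s.
(c) ΔV_total = ΔV₁ + ΔV₂ ≈ 6.7e+04 m/s = 67 km/s.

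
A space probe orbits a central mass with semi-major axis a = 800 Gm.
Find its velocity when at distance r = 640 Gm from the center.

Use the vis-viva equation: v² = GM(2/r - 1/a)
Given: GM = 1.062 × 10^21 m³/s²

Convert to SI: a = 800 Gm = 8e+11 m; r = 640 Gm = 6.4e+11 m.
Vis-viva: v = √(GM · (2/r − 1/a)).
2/r − 1/a = 2/6.4e+11 − 1/8e+11 = 1.875e-12 m⁻¹.
v = √(1.062e+21 · 1.875e-12) m/s ≈ 4.462e+04 m/s = 44.62 km/s.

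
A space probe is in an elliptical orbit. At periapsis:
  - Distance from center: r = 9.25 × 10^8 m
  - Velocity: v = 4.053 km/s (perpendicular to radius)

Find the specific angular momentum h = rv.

Convert to SI: v = 4.053 km/s = 4053 m/s.
With v perpendicular to r, h = r · v.
h = 9.25e+08 · 4053 m²/s ≈ 3.749e+12 m²/s.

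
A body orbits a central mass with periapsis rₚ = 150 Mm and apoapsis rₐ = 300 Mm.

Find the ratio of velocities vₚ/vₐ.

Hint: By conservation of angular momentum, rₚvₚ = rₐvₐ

Convert to SI: rₚ = 150 Mm = 1.5e+08 m; rₐ = 300 Mm = 3e+08 m.
Conservation of angular momentum gives rₚvₚ = rₐvₐ, so vₚ/vₐ = rₐ/rₚ.
vₚ/vₐ = 3e+08 / 1.5e+08 ≈ 2.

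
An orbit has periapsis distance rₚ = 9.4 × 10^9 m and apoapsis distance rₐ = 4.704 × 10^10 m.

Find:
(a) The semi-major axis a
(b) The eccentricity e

(a) a = (rₚ + rₐ) / 2 = (9.4e+09 + 4.704e+10) / 2 ≈ 2.822e+10 m = 2.822 × 10^10 m.
(b) e = (rₐ − rₚ) / (rₐ + rₚ) = (4.704e+10 − 9.4e+09) / (4.704e+10 + 9.4e+09) ≈ 0.6669.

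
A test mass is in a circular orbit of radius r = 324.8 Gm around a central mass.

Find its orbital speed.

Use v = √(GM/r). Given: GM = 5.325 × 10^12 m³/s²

Convert to SI: r = 324.8 Gm = 3.248e+11 m.
For a circular orbit, gravity supplies the centripetal force, so v = √(GM / r).
v = √(5.325e+12 / 3.248e+11) m/s ≈ 4.049 m/s = 4.049 m/s.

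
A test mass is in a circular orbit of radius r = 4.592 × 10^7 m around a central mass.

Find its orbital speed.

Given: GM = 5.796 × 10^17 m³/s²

For a circular orbit, gravity supplies the centripetal force, so v = √(GM / r).
v = √(5.796e+17 / 4.592e+07) m/s ≈ 1.123e+05 m/s = 112.3 km/s.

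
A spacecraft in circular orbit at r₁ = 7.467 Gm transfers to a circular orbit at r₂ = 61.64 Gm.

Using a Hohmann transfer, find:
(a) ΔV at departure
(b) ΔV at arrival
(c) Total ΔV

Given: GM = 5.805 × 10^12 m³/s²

Convert to SI: r₁ = 7.467 Gm = 7.467e+09 m; r₂ = 61.64 Gm = 6.164e+10 m.
Transfer semi-major axis: a_t = (r₁ + r₂)/2 = (7.467e+09 + 6.164e+10)/2 = 3.45535e+10 m.
Circular speeds: v₁ = √(GM/r₁) = 27.8823 m/s, v₂ = √(GM/r₂) = 9.70442 m/s.
Transfer speeds (vis-viva v² = GM(2/r − 1/a_t)): v₁ᵗ = 37.2403 m/s, v₂ᵗ = 4.51125 m/s.
(a) ΔV₁ = |v₁ᵗ − v₁| ≈ 9.358 m/s = 9.358 m/s.
(b) ΔV₂ = |v₂ − v₂ᵗ| ≈ 5.193 m/s = 5.193 m/s.
(c) ΔV_total = ΔV₁ + ΔV₂ ≈ 14.55 m/s = 14.55 m/s.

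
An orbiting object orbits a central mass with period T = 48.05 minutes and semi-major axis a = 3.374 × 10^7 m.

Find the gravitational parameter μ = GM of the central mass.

Convert to SI: T = 48.05 minutes = 2883 s.
GM = 4π² · a³ / T².
GM = 4π² · (3.374e+07)³ / (2883)² m³/s² ≈ 1.824e+17 m³/s² = 1.824 × 10^17 m³/s².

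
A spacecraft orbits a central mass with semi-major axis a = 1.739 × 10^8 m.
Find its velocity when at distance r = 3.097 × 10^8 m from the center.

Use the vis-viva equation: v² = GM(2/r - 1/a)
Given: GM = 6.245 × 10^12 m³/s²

Vis-viva: v = √(GM · (2/r − 1/a)).
2/r − 1/a = 2/3.097e+08 − 1/1.739e+08 = 7.07431e-10 m⁻¹.
v = √(6.245e+12 · 7.07431e-10) m/s ≈ 66.47 m/s = 66.47 m/s.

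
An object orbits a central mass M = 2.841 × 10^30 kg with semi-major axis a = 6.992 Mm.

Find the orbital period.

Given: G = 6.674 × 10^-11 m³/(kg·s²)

Convert to SI: a = 6.992 Mm = 6.992e+06 m.
GM = G · M = 6.674e-11 · 2.841e+30 = 1.89608e+20 m³/s².
Kepler's third law: T = 2π √(a³ / GM).
Substituting a = 6.992e+06 m and GM = 1.89608e+20 m³/s²:
T = 2π √((6.992e+06)³ / 1.89608e+20) s
T ≈ 8.436 s = 8.436 seconds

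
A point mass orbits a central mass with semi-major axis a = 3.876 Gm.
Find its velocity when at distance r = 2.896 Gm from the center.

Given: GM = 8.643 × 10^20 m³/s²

Convert to SI: a = 3.876 Gm = 3.876e+09 m; r = 2.896 Gm = 2.896e+09 m.
Vis-viva: v = √(GM · (2/r − 1/a)).
2/r − 1/a = 2/2.896e+09 − 1/3.876e+09 = 4.3261e-10 m⁻¹.
v = √(8.643e+20 · 4.3261e-10) m/s ≈ 6.115e+05 m/s = 611.5 km/s.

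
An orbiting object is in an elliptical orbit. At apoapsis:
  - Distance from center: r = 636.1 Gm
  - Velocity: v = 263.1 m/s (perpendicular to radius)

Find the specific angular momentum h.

Convert to SI: r = 636.1 Gm = 6.361e+11 m.
With v perpendicular to r, h = r · v.
h = 6.361e+11 · 263.1 m²/s ≈ 1.674e+14 m²/s.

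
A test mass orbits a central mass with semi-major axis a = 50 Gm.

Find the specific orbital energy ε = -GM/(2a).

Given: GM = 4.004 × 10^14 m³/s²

Convert to SI: a = 50 Gm = 5e+10 m.
ε = −GM / (2a).
ε = −4.004e+14 / (2 · 5e+10) J/kg ≈ -4004 J/kg = -4.004 kJ/kg.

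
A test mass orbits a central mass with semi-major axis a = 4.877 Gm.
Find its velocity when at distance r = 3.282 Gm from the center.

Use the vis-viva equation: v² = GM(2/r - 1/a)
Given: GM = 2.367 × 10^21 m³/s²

Convert to SI: a = 4.877 Gm = 4.877e+09 m; r = 3.282 Gm = 3.282e+09 m.
Vis-viva: v = √(GM · (2/r − 1/a)).
2/r − 1/a = 2/3.282e+09 − 1/4.877e+09 = 4.0434e-10 m⁻¹.
v = √(2.367e+21 · 4.0434e-10) m/s ≈ 9.783e+05 m/s = 978.3 km/s.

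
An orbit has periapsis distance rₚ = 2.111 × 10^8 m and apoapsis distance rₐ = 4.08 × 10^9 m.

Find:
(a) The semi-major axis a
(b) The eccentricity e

(a) a = (rₚ + rₐ) / 2 = (2.111e+08 + 4.08e+09) / 2 ≈ 2.146e+09 m = 2.146 × 10^9 m.
(b) e = (rₐ − rₚ) / (rₐ + rₚ) = (4.08e+09 − 2.111e+08) / (4.08e+09 + 2.111e+08) ≈ 0.9016.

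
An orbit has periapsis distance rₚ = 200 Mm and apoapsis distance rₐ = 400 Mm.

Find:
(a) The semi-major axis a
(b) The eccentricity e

Convert to SI: rₚ = 200 Mm = 2e+08 m; rₐ = 400 Mm = 4e+08 m.
(a) a = (rₚ + rₐ) / 2 = (2e+08 + 4e+08) / 2 ≈ 3e+08 m = 300 Mm.
(b) e = (rₐ − rₚ) / (rₐ + rₚ) = (4e+08 − 2e+08) / (4e+08 + 2e+08) ≈ 0.3333.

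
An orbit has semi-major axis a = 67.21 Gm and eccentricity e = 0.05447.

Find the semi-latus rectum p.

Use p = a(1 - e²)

Convert to SI: a = 67.21 Gm = 6.721e+10 m.
p = a (1 − e²).
p = 6.721e+10 · (1 − (0.05447)²) = 6.721e+10 · 0.997033 ≈ 6.701e+10 m = 67.01 Gm.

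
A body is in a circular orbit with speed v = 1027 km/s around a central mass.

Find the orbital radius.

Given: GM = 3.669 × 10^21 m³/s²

Convert to SI: v = 1027 km/s = 1.027e+06 m/s.
For a circular orbit, v² = GM / r, so r = GM / v².
r = 3.669e+21 / (1.027e+06)² m ≈ 3.479e+09 m = 3.479 Gm.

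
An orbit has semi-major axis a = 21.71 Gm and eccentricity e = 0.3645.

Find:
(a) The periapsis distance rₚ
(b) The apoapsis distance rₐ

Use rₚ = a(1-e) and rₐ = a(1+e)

Convert to SI: a = 21.71 Gm = 2.171e+10 m.
(a) rₚ = a(1 − e) = 2.171e+10 · (1 − 0.3645) = 2.171e+10 · 0.6355 ≈ 1.38e+10 m = 13.8 Gm.
(b) rₐ = a(1 + e) = 2.171e+10 · (1 + 0.3645) = 2.171e+10 · 1.3645 ≈ 2.962e+10 m = 29.62 Gm.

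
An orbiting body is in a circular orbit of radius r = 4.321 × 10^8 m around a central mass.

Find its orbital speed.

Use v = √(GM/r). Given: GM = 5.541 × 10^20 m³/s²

For a circular orbit, gravity supplies the centripetal force, so v = √(GM / r).
v = √(5.541e+20 / 4.321e+08) m/s ≈ 1.132e+06 m/s = 1132 km/s.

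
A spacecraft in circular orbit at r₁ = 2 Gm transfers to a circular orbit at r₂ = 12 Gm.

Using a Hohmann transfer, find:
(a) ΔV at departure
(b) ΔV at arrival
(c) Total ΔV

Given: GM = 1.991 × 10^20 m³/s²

Convert to SI: r₁ = 2 Gm = 2e+09 m; r₂ = 12 Gm = 1.2e+10 m.
Transfer semi-major axis: a_t = (r₁ + r₂)/2 = (2e+09 + 1.2e+10)/2 = 7e+09 m.
Circular speeds: v₁ = √(GM/r₁) = 315515 m/s, v₂ = √(GM/r₂) = 128809 m/s.
Transfer speeds (vis-viva v² = GM(2/r − 1/a_t)): v₁ᵗ = 413107 m/s, v₂ᵗ = 68851.1 m/s.
(a) ΔV₁ = |v₁ᵗ − v₁| ≈ 9.759e+04 m/s = 97.59 km/s.
(b) ΔV₂ = |v₂ − v₂ᵗ| ≈ 5.996e+04 m/s = 59.96 km/s.
(c) ΔV_total = ΔV₁ + ΔV₂ ≈ 1.575e+05 m/s = 157.5 km/s.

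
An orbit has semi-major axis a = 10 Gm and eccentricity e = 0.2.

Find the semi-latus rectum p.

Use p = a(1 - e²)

Convert to SI: a = 10 Gm = 1e+10 m.
p = a (1 − e²).
p = 1e+10 · (1 − (0.2)²) = 1e+10 · 0.96 ≈ 9.6e+09 m = 9.6 Gm.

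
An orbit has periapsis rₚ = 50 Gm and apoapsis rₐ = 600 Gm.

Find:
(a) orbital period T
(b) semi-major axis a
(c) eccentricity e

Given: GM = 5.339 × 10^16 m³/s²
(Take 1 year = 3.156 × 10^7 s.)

Convert to SI: rₚ = 50 Gm = 5e+10 m; rₐ = 600 Gm = 6e+11 m.
(a) With a = (rₚ + rₐ)/2 = 3.25e+11 m, T = 2π √(a³/GM) = 2π √((3.25e+11)³/5.339e+16) s ≈ 5.038e+09 s
(b) a = (rₚ + rₐ)/2 = (5e+10 + 6e+11)/2 ≈ 3.25e+11 m
(c) e = (rₐ − rₚ)/(rₐ + rₚ) = (6e+11 − 5e+10)/(6e+11 + 5e+10) ≈ 0.8462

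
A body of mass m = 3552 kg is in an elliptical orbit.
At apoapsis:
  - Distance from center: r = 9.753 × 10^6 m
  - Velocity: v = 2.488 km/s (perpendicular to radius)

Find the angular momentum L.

Convert to SI: v = 2.488 km/s = 2488 m/s.
Since v is perpendicular to r, L = m · v · r.
L = 3552 · 2488 · 9.753e+06 kg·m²/s ≈ 8.619e+13 kg·m²/s.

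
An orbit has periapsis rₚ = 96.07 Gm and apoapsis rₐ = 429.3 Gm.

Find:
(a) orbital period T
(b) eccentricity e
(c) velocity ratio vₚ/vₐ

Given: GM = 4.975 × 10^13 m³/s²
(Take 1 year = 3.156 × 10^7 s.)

Convert to SI: rₚ = 96.07 Gm = 9.607e+10 m; rₐ = 429.3 Gm = 4.293e+11 m.
(a) With a = (rₚ + rₐ)/2 = 2.62685e+11 m, T = 2π √(a³/GM) = 2π √((2.62685e+11)³/4.975e+13) s ≈ 1.199e+11 s
(b) e = (rₐ − rₚ)/(rₐ + rₚ) = (4.293e+11 − 9.607e+10)/(4.293e+11 + 9.607e+10) ≈ 0.6343
(c) Conservation of angular momentum (rₚvₚ = rₐvₐ) gives vₚ/vₐ = rₐ/rₚ = 4.293e+11/9.607e+10 ≈ 4.469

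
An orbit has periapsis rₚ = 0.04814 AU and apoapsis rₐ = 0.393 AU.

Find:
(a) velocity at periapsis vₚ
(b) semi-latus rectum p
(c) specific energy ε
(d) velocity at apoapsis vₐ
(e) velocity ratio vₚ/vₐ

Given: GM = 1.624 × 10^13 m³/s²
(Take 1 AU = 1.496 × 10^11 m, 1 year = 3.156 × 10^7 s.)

Convert to SI: rₚ = 0.04814 AU = 7.20174e+09 m; rₐ = 0.393 AU = 5.87928e+10 m.
(a) With a = (rₚ + rₐ)/2 = 3.29973e+10 m, vₚ = √(GM (2/rₚ − 1/a)) = √(1.624e+13 · (2/7.20174e+09 − 1/3.29973e+10)) m/s ≈ 63.39 m/s
(b) From a = (rₚ + rₐ)/2 = 3.29973e+10 m and e = (rₐ − rₚ)/(rₐ + rₚ) = 0.781747, p = a(1 − e²) = 3.29973e+10 · (1 − (0.781747)²) ≈ 1.283e+10 m
(c) With a = (rₚ + rₐ)/2 = 3.29973e+10 m, ε = −GM/(2a) = −1.624e+13/(2 · 3.29973e+10) J/kg ≈ -246.1 J/kg
(d) With a = (rₚ + rₐ)/2 = 3.29973e+10 m, vₐ = √(GM (2/rₐ − 1/a)) = √(1.624e+13 · (2/5.87928e+10 − 1/3.29973e+10)) m/s ≈ 7.764 m/s
(e) Conservation of angular momentum (rₚvₚ = rₐvₐ) gives vₚ/vₐ = rₐ/rₚ = 5.87928e+10/7.20174e+09 ≈ 8.164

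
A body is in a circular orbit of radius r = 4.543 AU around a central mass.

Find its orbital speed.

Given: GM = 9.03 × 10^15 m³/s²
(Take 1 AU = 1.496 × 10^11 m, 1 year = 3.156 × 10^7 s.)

Convert to SI: r = 4.543 AU = 6.79633e+11 m.
For a circular orbit, gravity supplies the centripetal force, so v = √(GM / r).
v = √(9.03e+15 / 6.79633e+11) m/s ≈ 115.3 m/s = 0.02432 AU/year.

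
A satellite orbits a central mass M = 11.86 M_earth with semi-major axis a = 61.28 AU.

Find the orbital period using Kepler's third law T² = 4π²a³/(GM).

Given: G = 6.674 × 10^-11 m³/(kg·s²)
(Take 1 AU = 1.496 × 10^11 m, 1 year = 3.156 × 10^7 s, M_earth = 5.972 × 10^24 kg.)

Convert to SI: a = 61.28 AU = 9.16749e+12 m; M = 11.86 M_earth = 7.08279e+25 kg.
GM = G · M = 6.674e-11 · 7.08279e+25 = 4.72706e+15 m³/s².
Kepler's third law: T = 2π √(a³ / GM).
Substituting a = 9.16749e+12 m and GM = 4.72706e+15 m³/s²:
T = 2π √((9.16749e+12)³ / 4.72706e+15) s
T ≈ 2.537e+12 s = 8.038e+04 years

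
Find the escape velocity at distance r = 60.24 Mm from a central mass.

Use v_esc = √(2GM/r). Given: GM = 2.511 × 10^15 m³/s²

Convert to SI: r = 60.24 Mm = 6.024e+07 m.
Escape velocity comes from setting total energy to zero: ½v² − GM/r = 0 ⇒ v_esc = √(2GM / r).
v_esc = √(2 · 2.511e+15 / 6.024e+07) m/s ≈ 9131 m/s = 9.131 km/s.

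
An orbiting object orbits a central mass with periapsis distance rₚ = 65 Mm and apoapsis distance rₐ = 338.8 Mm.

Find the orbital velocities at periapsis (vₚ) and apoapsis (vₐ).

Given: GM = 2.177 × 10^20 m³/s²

Convert to SI: rₚ = 65 Mm = 6.5e+07 m; rₐ = 338.8 Mm = 3.388e+08 m.
Use the vis-viva equation v² = GM(2/r − 1/a) with a = (rₚ + rₐ)/2 = (6.5e+07 + 3.388e+08)/2 = 2.019e+08 m.
vₚ = √(GM · (2/rₚ − 1/a)) = √(2.177e+20 · (2/6.5e+07 − 1/2.019e+08)) m/s ≈ 2.371e+06 m/s = 2371 km/s.
vₐ = √(GM · (2/rₐ − 1/a)) = √(2.177e+20 · (2/3.388e+08 − 1/2.019e+08)) m/s ≈ 4.548e+05 m/s = 454.8 km/s.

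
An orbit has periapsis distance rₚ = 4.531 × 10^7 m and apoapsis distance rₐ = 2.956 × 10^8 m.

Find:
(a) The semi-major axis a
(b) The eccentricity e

(a) a = (rₚ + rₐ) / 2 = (4.531e+07 + 2.956e+08) / 2 ≈ 1.705e+08 m = 1.705 × 10^8 m.
(b) e = (rₐ − rₚ) / (rₐ + rₚ) = (2.956e+08 − 4.531e+07) / (2.956e+08 + 4.531e+07) ≈ 0.7342.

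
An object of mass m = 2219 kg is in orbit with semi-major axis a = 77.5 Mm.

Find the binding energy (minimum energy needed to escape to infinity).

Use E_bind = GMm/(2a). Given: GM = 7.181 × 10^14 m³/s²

Convert to SI: a = 77.5 Mm = 7.75e+07 m.
Total orbital energy is E = −GMm/(2a); binding energy is E_bind = −E = GMm/(2a).
E_bind = 7.181e+14 · 2219 / (2 · 7.75e+07) J ≈ 1.028e+10 J = 10.28 GJ.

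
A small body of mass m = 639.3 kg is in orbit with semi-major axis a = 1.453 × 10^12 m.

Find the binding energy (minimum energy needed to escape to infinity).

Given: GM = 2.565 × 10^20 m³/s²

Total orbital energy is E = −GMm/(2a); binding energy is E_bind = −E = GMm/(2a).
E_bind = 2.565e+20 · 639.3 / (2 · 1.453e+12) J ≈ 5.643e+10 J = 56.43 GJ.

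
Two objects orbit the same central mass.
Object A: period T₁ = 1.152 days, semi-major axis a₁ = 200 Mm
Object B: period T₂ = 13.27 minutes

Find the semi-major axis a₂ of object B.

Convert to SI: T₁ = 1.152 days = 99532.8 s; a₁ = 200 Mm = 2e+08 m; T₂ = 13.27 minutes = 796.2 s.
Kepler's third law: (T₁/T₂)² = (a₁/a₂)³ ⇒ a₂ = a₁ · (T₂/T₁)^(2/3).
T₂/T₁ = 796.2 / 99532.8 = 0.00799937.
a₂ = 2e+08 · (0.00799937)^(2/3) m ≈ 8e+06 m = 8 Mm.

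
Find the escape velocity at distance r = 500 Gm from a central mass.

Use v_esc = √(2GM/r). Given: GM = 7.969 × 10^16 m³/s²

Convert to SI: r = 500 Gm = 5e+11 m.
Escape velocity comes from setting total energy to zero: ½v² − GM/r = 0 ⇒ v_esc = √(2GM / r).
v_esc = √(2 · 7.969e+16 / 5e+11) m/s ≈ 564.6 m/s = 564.6 m/s.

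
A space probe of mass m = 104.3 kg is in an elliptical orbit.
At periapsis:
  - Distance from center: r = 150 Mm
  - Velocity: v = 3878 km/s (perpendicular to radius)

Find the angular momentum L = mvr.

Convert to SI: r = 150 Mm = 1.5e+08 m; v = 3878 km/s = 3.878e+06 m/s.
Since v is perpendicular to r, L = m · v · r.
L = 104.3 · 3.878e+06 · 1.5e+08 kg·m²/s ≈ 6.067e+16 kg·m²/s.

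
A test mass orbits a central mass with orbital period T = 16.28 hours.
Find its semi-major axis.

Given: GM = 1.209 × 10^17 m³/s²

Convert to SI: T = 16.28 hours = 58608 s.
Invert Kepler's third law: a = (GM · T² / (4π²))^(1/3).
Substituting T = 58608 s and GM = 1.209e+17 m³/s²:
a = (1.209e+17 · (58608)² / (4π²))^(1/3) m
a ≈ 2.191e+08 m = 219.1 Mm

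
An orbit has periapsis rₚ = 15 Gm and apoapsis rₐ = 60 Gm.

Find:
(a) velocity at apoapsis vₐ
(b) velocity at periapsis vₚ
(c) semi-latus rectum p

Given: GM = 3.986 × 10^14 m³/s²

Convert to SI: rₚ = 15 Gm = 1.5e+10 m; rₐ = 60 Gm = 6e+10 m.
(a) With a = (rₚ + rₐ)/2 = 3.75e+10 m, vₐ = √(GM (2/rₐ − 1/a)) = √(3.986e+14 · (2/6e+10 − 1/3.75e+10)) m/s ≈ 51.55 m/s
(b) With a = (rₚ + rₐ)/2 = 3.75e+10 m, vₚ = √(GM (2/rₚ − 1/a)) = √(3.986e+14 · (2/1.5e+10 − 1/3.75e+10)) m/s ≈ 206.2 m/s
(c) From a = (rₚ + rₐ)/2 = 3.75e+10 m and e = (rₐ − rₚ)/(rₐ + rₚ) = 0.6, p = a(1 − e²) = 3.75e+10 · (1 − (0.6)²) ≈ 2.4e+10 m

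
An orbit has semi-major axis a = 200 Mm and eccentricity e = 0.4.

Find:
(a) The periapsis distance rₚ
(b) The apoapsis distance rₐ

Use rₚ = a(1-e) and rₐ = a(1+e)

Convert to SI: a = 200 Mm = 2e+08 m.
(a) rₚ = a(1 − e) = 2e+08 · (1 − 0.4) = 2e+08 · 0.6 ≈ 1.2e+08 m = 120 Mm.
(b) rₐ = a(1 + e) = 2e+08 · (1 + 0.4) = 2e+08 · 1.4 ≈ 2.8e+08 m = 280 Mm.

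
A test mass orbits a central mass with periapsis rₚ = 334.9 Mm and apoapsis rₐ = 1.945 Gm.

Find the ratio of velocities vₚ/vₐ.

Convert to SI: rₚ = 334.9 Mm = 3.349e+08 m; rₐ = 1.945 Gm = 1.945e+09 m.
Conservation of angular momentum gives rₚvₚ = rₐvₐ, so vₚ/vₐ = rₐ/rₚ.
vₚ/vₐ = 1.945e+09 / 3.349e+08 ≈ 5.808.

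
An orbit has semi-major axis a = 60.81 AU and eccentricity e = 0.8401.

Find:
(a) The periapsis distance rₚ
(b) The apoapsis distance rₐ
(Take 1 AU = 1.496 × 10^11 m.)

Convert to SI: a = 60.81 AU = 9.09718e+12 m.
(a) rₚ = a(1 − e) = 9.09718e+12 · (1 − 0.8401) = 9.09718e+12 · 0.1599 ≈ 1.455e+12 m = 9.724 AU.
(b) rₐ = a(1 + e) = 9.09718e+12 · (1 + 0.8401) = 9.09718e+12 · 1.8401 ≈ 1.674e+13 m = 111.9 AU.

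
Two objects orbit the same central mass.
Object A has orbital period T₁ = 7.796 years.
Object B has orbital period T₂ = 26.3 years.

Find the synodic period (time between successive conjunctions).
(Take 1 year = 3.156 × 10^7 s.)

Convert to SI: T₁ = 7.796 years = 2.46042e+08 s; T₂ = 26.3 years = 8.30028e+08 s.
T_syn = |T₁ · T₂ / (T₁ − T₂)|.
T_syn = |2.46042e+08 · 8.30028e+08 / (2.46042e+08 − 8.30028e+08)| s ≈ 3.497e+08 s = 11.08 years.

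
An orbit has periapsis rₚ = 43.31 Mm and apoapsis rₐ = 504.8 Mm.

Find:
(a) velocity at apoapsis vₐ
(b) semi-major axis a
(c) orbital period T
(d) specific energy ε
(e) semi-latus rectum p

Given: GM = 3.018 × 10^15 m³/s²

Convert to SI: rₚ = 43.31 Mm = 4.331e+07 m; rₐ = 504.8 Mm = 5.048e+08 m.
(a) With a = (rₚ + rₐ)/2 = 2.74055e+08 m, vₐ = √(GM (2/rₐ − 1/a)) = √(3.018e+15 · (2/5.048e+08 − 1/2.74055e+08)) m/s ≈ 972 m/s
(b) a = (rₚ + rₐ)/2 = (4.331e+07 + 5.048e+08)/2 ≈ 2.741e+08 m
(c) With a = (rₚ + rₐ)/2 = 2.74055e+08 m, T = 2π √(a³/GM) = 2π √((2.74055e+08)³/3.018e+15) s ≈ 5.189e+05 s
(d) With a = (rₚ + rₐ)/2 = 2.74055e+08 m, ε = −GM/(2a) = −3.018e+15/(2 · 2.74055e+08) J/kg ≈ -5.506e+06 J/kg
(e) From a = (rₚ + rₐ)/2 = 2.74055e+08 m and e = (rₐ − rₚ)/(rₐ + rₚ) = 0.841966, p = a(1 − e²) = 2.74055e+08 · (1 − (0.841966)²) ≈ 7.978e+07 m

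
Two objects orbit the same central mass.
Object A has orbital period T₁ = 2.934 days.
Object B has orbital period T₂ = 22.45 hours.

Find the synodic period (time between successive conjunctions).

Convert to SI: T₁ = 2.934 days = 253498 s; T₂ = 22.45 hours = 80820 s.
T_syn = |T₁ · T₂ / (T₁ − T₂)|.
T_syn = |253498 · 80820 / (253498 − 80820)| s ≈ 1.186e+05 s = 1.373 days.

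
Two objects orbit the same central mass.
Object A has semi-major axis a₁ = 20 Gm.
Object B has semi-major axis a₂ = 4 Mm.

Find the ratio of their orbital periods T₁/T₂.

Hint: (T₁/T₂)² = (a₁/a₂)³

Convert to SI: a₁ = 20 Gm = 2e+10 m; a₂ = 4 Mm = 4e+06 m.
From Kepler's third law, (T₁/T₂)² = (a₁/a₂)³, so T₁/T₂ = (a₁/a₂)^(3/2).
a₁/a₂ = 2e+10 / 4e+06 = 5000.
T₁/T₂ = (5000)^(3/2) ≈ 3.536e+05.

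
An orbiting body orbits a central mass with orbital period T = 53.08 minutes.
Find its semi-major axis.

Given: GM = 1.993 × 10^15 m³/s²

Convert to SI: T = 53.08 minutes = 3184.8 s.
Invert Kepler's third law: a = (GM · T² / (4π²))^(1/3).
Substituting T = 3184.8 s and GM = 1.993e+15 m³/s²:
a = (1.993e+15 · (3184.8)² / (4π²))^(1/3) m
a ≈ 8e+06 m = 8 Mm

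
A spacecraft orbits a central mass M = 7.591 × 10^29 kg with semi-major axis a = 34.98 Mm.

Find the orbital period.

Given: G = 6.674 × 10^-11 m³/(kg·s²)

Convert to SI: a = 34.98 Mm = 3.498e+07 m.
GM = G · M = 6.674e-11 · 7.591e+29 = 5.06623e+19 m³/s².
Kepler's third law: T = 2π √(a³ / GM).
Substituting a = 3.498e+07 m and GM = 5.06623e+19 m³/s²:
T = 2π √((3.498e+07)³ / 5.06623e+19) s
T ≈ 182.6 s = 3.044 minutes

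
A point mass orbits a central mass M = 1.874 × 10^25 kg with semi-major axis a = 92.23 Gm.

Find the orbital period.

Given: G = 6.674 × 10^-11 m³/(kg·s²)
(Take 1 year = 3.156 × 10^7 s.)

Convert to SI: a = 92.23 Gm = 9.223e+10 m.
GM = G · M = 6.674e-11 · 1.874e+25 = 1.25071e+15 m³/s².
Kepler's third law: T = 2π √(a³ / GM).
Substituting a = 9.223e+10 m and GM = 1.25071e+15 m³/s²:
T = 2π √((9.223e+10)³ / 1.25071e+15) s
T ≈ 4.976e+09 s = 157.7 years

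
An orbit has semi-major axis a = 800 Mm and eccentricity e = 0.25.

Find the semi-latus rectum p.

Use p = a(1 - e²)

Convert to SI: a = 800 Mm = 8e+08 m.
p = a (1 − e²).
p = 8e+08 · (1 − (0.25)²) = 8e+08 · 0.9375 ≈ 7.5e+08 m = 750 Mm.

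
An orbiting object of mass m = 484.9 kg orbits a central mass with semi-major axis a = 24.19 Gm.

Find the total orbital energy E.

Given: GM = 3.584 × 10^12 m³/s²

Convert to SI: a = 24.19 Gm = 2.419e+10 m.
E = −GMm / (2a).
E = −3.584e+12 · 484.9 / (2 · 2.419e+10) J ≈ -3.592e+04 J = -35.92 kJ.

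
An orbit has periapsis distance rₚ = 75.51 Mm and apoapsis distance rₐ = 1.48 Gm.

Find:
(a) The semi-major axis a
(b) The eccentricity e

Convert to SI: rₚ = 75.51 Mm = 7.551e+07 m; rₐ = 1.48 Gm = 1.48e+09 m.
(a) a = (rₚ + rₐ) / 2 = (7.551e+07 + 1.48e+09) / 2 ≈ 7.778e+08 m = 777.8 Mm.
(b) e = (rₐ − rₚ) / (rₐ + rₚ) = (1.48e+09 − 7.551e+07) / (1.48e+09 + 7.551e+07) ≈ 0.9029.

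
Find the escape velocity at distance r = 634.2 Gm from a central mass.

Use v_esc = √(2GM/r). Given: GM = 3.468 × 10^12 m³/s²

Convert to SI: r = 634.2 Gm = 6.342e+11 m.
Escape velocity comes from setting total energy to zero: ½v² − GM/r = 0 ⇒ v_esc = √(2GM / r).
v_esc = √(2 · 3.468e+12 / 6.342e+11) m/s ≈ 3.307 m/s = 3.307 m/s.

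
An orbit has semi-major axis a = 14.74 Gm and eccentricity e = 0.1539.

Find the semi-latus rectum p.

Convert to SI: a = 14.74 Gm = 1.474e+10 m.
p = a (1 − e²).
p = 1.474e+10 · (1 − (0.1539)²) = 1.474e+10 · 0.976315 ≈ 1.439e+10 m = 14.39 Gm.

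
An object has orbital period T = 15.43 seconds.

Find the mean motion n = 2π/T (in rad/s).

n = 2π / T.
n = 2π / 15.43 s ≈ 0.4072 rad/s.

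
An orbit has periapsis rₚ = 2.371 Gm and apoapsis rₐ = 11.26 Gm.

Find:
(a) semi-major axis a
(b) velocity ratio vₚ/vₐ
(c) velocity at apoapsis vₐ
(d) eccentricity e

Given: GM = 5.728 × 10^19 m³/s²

Convert to SI: rₚ = 2.371 Gm = 2.371e+09 m; rₐ = 11.26 Gm = 1.126e+10 m.
(a) a = (rₚ + rₐ)/2 = (2.371e+09 + 1.126e+10)/2 ≈ 6.816e+09 m
(b) Conservation of angular momentum (rₚvₚ = rₐvₐ) gives vₚ/vₐ = rₐ/rₚ = 1.126e+10/2.371e+09 ≈ 4.749
(c) With a = (rₚ + rₐ)/2 = 6.8155e+09 m, vₐ = √(GM (2/rₐ − 1/a)) = √(5.728e+19 · (2/1.126e+10 − 1/6.8155e+09)) m/s ≈ 4.207e+04 m/s
(d) e = (rₐ − rₚ)/(rₐ + rₚ) = (1.126e+10 − 2.371e+09)/(1.126e+10 + 2.371e+09) ≈ 0.6521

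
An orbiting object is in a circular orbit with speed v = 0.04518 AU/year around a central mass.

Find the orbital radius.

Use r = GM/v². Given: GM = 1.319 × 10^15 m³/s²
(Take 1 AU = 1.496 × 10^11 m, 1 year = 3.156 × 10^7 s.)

Convert to SI: v = 0.04518 AU/year = 214.161 m/s.
For a circular orbit, v² = GM / r, so r = GM / v².
r = 1.319e+15 / (214.161)² m ≈ 2.876e+10 m = 0.1922 AU.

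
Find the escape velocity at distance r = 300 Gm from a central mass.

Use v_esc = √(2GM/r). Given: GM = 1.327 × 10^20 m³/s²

Convert to SI: r = 300 Gm = 3e+11 m.
Escape velocity comes from setting total energy to zero: ½v² − GM/r = 0 ⇒ v_esc = √(2GM / r).
v_esc = √(2 · 1.327e+20 / 3e+11) m/s ≈ 2.974e+04 m/s = 29.74 km/s.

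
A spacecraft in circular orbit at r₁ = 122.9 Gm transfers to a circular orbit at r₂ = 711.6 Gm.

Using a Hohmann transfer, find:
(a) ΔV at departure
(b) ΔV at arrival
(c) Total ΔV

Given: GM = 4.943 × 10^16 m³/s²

Convert to SI: r₁ = 122.9 Gm = 1.229e+11 m; r₂ = 711.6 Gm = 7.116e+11 m.
Transfer semi-major axis: a_t = (r₁ + r₂)/2 = (1.229e+11 + 7.116e+11)/2 = 4.1725e+11 m.
Circular speeds: v₁ = √(GM/r₁) = 634.19 m/s, v₂ = √(GM/r₂) = 263.559 m/s.
Transfer speeds (vis-viva v² = GM(2/r − 1/a_t)): v₁ᵗ = 828.208 m/s, v₂ᵗ = 143.039 m/s.
(a) ΔV₁ = |v₁ᵗ − v₁| ≈ 194 m/s = 194 m/s.
(b) ΔV₂ = |v₂ − v₂ᵗ| ≈ 120.5 m/s = 120.5 m/s.
(c) ΔV_total = ΔV₁ + ΔV₂ ≈ 314.5 m/s = 314.5 m/s.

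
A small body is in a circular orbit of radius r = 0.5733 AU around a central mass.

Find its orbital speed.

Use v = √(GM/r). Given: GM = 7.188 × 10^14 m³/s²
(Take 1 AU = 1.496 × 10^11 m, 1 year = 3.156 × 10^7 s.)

Convert to SI: r = 0.5733 AU = 8.57657e+10 m.
For a circular orbit, gravity supplies the centripetal force, so v = √(GM / r).
v = √(7.188e+14 / 8.57657e+10) m/s ≈ 91.55 m/s = 0.01931 AU/year.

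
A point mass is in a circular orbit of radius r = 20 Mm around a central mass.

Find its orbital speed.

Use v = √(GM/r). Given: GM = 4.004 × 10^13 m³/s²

Convert to SI: r = 20 Mm = 2e+07 m.
For a circular orbit, gravity supplies the centripetal force, so v = √(GM / r).
v = √(4.004e+13 / 2e+07) m/s ≈ 1415 m/s = 1.415 km/s.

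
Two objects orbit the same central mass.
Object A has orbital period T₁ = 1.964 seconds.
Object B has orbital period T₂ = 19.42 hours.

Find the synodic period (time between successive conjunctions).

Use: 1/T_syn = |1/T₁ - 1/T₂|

Convert to SI: T₂ = 19.42 hours = 69912 s.
T_syn = |T₁ · T₂ / (T₁ − T₂)|.
T_syn = |1.964 · 69912 / (1.964 − 69912)| s ≈ 1.964 s = 1.964 seconds.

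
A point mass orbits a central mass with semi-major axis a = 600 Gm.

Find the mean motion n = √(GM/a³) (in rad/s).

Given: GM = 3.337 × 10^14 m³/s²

Convert to SI: a = 600 Gm = 6e+11 m.
n = √(GM / a³).
n = √(3.337e+14 / (6e+11)³) rad/s ≈ 3.931e-11 rad/s.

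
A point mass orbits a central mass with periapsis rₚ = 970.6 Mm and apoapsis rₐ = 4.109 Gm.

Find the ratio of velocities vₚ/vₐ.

Convert to SI: rₚ = 970.6 Mm = 9.706e+08 m; rₐ = 4.109 Gm = 4.109e+09 m.
Conservation of angular momentum gives rₚvₚ = rₐvₐ, so vₚ/vₐ = rₐ/rₚ.
vₚ/vₐ = 4.109e+09 / 9.706e+08 ≈ 4.233.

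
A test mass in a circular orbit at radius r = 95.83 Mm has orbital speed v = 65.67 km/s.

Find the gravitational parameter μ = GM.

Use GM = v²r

Convert to SI: r = 95.83 Mm = 9.583e+07 m; v = 65.67 km/s = 65670 m/s.
For a circular orbit v² = GM/r, so GM = v² · r.
GM = (65670)² · 9.583e+07 m³/s² ≈ 4.133e+17 m³/s² = 4.133 × 10^17 m³/s².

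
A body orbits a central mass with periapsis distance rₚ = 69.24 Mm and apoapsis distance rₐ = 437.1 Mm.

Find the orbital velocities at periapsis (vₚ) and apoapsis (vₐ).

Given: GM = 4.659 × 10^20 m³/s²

Convert to SI: rₚ = 69.24 Mm = 6.924e+07 m; rₐ = 437.1 Mm = 4.371e+08 m.
Use the vis-viva equation v² = GM(2/r − 1/a) with a = (rₚ + rₐ)/2 = (6.924e+07 + 4.371e+08)/2 = 2.5317e+08 m.
vₚ = √(GM · (2/rₚ − 1/a)) = √(4.659e+20 · (2/6.924e+07 − 1/2.5317e+08)) m/s ≈ 3.408e+06 m/s = 3408 km/s.
vₐ = √(GM · (2/rₐ − 1/a)) = √(4.659e+20 · (2/4.371e+08 − 1/2.5317e+08)) m/s ≈ 5.399e+05 m/s = 539.9 km/s.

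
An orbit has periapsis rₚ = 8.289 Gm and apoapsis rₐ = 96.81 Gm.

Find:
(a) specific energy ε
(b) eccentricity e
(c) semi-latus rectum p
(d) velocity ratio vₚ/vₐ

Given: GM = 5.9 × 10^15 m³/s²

Convert to SI: rₚ = 8.289 Gm = 8.289e+09 m; rₐ = 96.81 Gm = 9.681e+10 m.
(a) With a = (rₚ + rₐ)/2 = 5.25495e+10 m, ε = −GM/(2a) = −5.9e+15/(2 · 5.25495e+10) J/kg ≈ -5.614e+04 J/kg
(b) e = (rₐ − rₚ)/(rₐ + rₚ) = (9.681e+10 − 8.289e+09)/(9.681e+10 + 8.289e+09) ≈ 0.8423
(c) From a = (rₚ + rₐ)/2 = 5.25495e+10 m and e = (rₐ − rₚ)/(rₐ + rₚ) = 0.842263, p = a(1 − e²) = 5.25495e+10 · (1 − (0.842263)²) ≈ 1.527e+10 m
(d) Conservation of angular momentum (rₚvₚ = rₐvₐ) gives vₚ/vₐ = rₐ/rₚ = 9.681e+10/8.289e+09 ≈ 11.68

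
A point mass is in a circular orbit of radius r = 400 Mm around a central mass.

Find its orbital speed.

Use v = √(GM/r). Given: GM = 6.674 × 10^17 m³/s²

Convert to SI: r = 400 Mm = 4e+08 m.
For a circular orbit, gravity supplies the centripetal force, so v = √(GM / r).
v = √(6.674e+17 / 4e+08) m/s ≈ 4.085e+04 m/s = 40.85 km/s.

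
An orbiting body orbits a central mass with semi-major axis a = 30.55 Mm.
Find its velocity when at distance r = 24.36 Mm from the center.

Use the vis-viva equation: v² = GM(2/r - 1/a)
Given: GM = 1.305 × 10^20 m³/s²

Convert to SI: a = 30.55 Mm = 3.055e+07 m; r = 24.36 Mm = 2.436e+07 m.
Vis-viva: v = √(GM · (2/r − 1/a)).
2/r − 1/a = 2/2.436e+07 − 1/3.055e+07 = 4.93686e-08 m⁻¹.
v = √(1.305e+20 · 4.93686e-08) m/s ≈ 2.538e+06 m/s = 2538 km/s.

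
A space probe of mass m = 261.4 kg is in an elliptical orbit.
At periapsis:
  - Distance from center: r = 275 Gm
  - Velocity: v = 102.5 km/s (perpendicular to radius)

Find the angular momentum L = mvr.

Convert to SI: r = 275 Gm = 2.75e+11 m; v = 102.5 km/s = 102500 m/s.
Since v is perpendicular to r, L = m · v · r.
L = 261.4 · 102500 · 2.75e+11 kg·m²/s ≈ 7.368e+18 kg·m²/s.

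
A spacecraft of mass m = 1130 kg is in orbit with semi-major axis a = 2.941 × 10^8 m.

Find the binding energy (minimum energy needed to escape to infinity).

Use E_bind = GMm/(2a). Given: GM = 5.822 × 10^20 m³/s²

Total orbital energy is E = −GMm/(2a); binding energy is E_bind = −E = GMm/(2a).
E_bind = 5.822e+20 · 1130 / (2 · 2.941e+08) J ≈ 1.118e+15 J = 1.118 PJ.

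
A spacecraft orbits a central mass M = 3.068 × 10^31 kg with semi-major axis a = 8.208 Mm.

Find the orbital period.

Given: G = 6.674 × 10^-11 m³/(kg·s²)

Convert to SI: a = 8.208 Mm = 8.208e+06 m.
GM = G · M = 6.674e-11 · 3.068e+31 = 2.04758e+21 m³/s².
Kepler's third law: T = 2π √(a³ / GM).
Substituting a = 8.208e+06 m and GM = 2.04758e+21 m³/s²:
T = 2π √((8.208e+06)³ / 2.04758e+21) s
T ≈ 3.265 s = 3.265 seconds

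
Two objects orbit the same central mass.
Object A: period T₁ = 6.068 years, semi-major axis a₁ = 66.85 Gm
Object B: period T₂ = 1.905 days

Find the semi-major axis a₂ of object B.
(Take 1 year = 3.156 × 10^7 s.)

Convert to SI: T₁ = 6.068 years = 1.91506e+08 s; a₁ = 66.85 Gm = 6.685e+10 m; T₂ = 1.905 days = 164592 s.
Kepler's third law: (T₁/T₂)² = (a₁/a₂)³ ⇒ a₂ = a₁ · (T₂/T₁)^(2/3).
T₂/T₁ = 164592 / 1.91506e+08 = 0.000859461.
a₂ = 6.685e+10 · (0.000859461)^(2/3) m ≈ 6.043e+08 m = 604.3 Mm.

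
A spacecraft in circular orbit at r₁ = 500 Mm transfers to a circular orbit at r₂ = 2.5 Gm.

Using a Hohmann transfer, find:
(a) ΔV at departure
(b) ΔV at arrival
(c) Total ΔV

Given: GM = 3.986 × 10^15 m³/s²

Convert to SI: r₁ = 500 Mm = 5e+08 m; r₂ = 2.5 Gm = 2.5e+09 m.
Transfer semi-major axis: a_t = (r₁ + r₂)/2 = (5e+08 + 2.5e+09)/2 = 1.5e+09 m.
Circular speeds: v₁ = √(GM/r₁) = 2823.47 m/s, v₂ = √(GM/r₂) = 1262.7 m/s.
Transfer speeds (vis-viva v² = GM(2/r − 1/a_t)): v₁ᵗ = 3645.09 m/s, v₂ᵗ = 729.018 m/s.
(a) ΔV₁ = |v₁ᵗ − v₁| ≈ 821.6 m/s = 821.6 m/s.
(b) ΔV₂ = |v₂ − v₂ᵗ| ≈ 533.7 m/s = 533.7 m/s.
(c) ΔV_total = ΔV₁ + ΔV₂ ≈ 1355 m/s = 1.355 km/s.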